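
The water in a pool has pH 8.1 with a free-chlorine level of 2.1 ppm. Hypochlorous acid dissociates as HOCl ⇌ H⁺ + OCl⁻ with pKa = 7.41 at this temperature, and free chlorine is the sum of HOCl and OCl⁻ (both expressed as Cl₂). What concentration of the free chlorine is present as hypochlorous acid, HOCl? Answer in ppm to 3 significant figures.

0.356 ppm

[OCl⁻]/[HOCl] = 10^(pH − pKa) = 10^(8.1 − 7.41) = 10^0.69 = 4.898.
Fraction as HOCl = 1 / (1 + 4.898) = 0.1696.
HOCl = 0.1696 × 2.1 ppm = 0.3561 ppm.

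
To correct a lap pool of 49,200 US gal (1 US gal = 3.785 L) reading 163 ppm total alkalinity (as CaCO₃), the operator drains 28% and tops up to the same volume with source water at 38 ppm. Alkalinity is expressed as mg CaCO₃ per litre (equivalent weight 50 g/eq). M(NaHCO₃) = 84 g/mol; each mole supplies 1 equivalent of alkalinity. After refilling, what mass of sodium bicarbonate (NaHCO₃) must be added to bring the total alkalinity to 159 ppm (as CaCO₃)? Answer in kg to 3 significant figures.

Volume: 49,200 US gal × 3.785 L/gal = 186,222 L.
After draining 28% and refilling: 163 × 0.72 + 38 × 0.28 = 128 ppm.
Deficit to target: 159 − 128 = 31 mg/L.
As CaCO₃: 31 mg/L × 186,222 L = 5773 g; ÷ 50 g/eq ÷ 1 = 115.5 mol NaHCO₃.
Mass: 115.5 × 84 = 9698 g.

9.70 kg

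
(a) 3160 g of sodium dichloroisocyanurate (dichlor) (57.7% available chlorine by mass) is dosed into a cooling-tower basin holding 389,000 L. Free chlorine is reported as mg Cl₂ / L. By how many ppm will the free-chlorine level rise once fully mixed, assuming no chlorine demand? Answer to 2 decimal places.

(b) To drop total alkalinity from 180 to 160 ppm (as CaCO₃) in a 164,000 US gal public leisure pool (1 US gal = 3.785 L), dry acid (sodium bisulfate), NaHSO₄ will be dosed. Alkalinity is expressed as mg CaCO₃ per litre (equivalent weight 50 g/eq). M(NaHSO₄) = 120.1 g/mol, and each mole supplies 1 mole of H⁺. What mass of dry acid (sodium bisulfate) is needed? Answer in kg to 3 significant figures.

(a) 4.69 ppm; (b) 29.8 kg

(a) Available chlorine delivered: 3160 g × 0.577 = 1823 g as Cl₂.
(a) Concentration rise: 1823 g / 389,000 L = 4.687 mg/L = 4.69 ppm.

(b) Volume: 164,000 US gal × 3.785 L/gal = 620,740 L.
(b) Alkalinity to neutralize: (180 − 160) = 20 mg/L as CaCO₃ × 620,740 L = 12,410 g as CaCO₃.
(b) Equivalents of H⁺ required: 12,410 ÷ 50 g/eq = 248.3 eq = 248.3 mol NaHSO₄.
(b) Mass of NaHSO₄: 248.3 × 120.1 = 29,820 g.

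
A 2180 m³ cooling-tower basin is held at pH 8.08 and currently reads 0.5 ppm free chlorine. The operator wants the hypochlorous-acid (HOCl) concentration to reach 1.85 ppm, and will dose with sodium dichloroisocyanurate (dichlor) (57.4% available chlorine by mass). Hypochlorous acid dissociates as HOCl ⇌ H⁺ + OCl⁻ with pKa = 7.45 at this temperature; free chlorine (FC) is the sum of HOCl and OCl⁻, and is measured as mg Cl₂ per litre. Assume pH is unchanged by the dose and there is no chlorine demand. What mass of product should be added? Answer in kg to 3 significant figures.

35.1 kg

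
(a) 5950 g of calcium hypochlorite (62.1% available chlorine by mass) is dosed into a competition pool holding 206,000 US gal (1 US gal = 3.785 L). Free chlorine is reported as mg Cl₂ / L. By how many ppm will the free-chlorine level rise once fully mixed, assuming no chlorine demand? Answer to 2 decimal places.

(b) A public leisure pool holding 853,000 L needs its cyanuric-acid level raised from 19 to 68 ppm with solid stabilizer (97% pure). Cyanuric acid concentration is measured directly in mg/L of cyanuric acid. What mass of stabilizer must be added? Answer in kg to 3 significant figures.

(a) 4.74 ppm; (b) 43.1 kg

(a) Volume: 206,000 US gal × 3.785 L/gal = 779,710 L.
(a) Available chlorine delivered: 5950 g × 0.621 = 3695 g as Cl₂.
(a) Concentration rise: 3695 g / 779,710 L = 4.739 mg/L = 4.74 ppm.

(b) CYA to add: (68 − 19) = 49 mg/L × 853,000 L = 41,800 g cyanuric acid.
(b) At 97% purity: 41,800 / 0.97 = 43,090 g product.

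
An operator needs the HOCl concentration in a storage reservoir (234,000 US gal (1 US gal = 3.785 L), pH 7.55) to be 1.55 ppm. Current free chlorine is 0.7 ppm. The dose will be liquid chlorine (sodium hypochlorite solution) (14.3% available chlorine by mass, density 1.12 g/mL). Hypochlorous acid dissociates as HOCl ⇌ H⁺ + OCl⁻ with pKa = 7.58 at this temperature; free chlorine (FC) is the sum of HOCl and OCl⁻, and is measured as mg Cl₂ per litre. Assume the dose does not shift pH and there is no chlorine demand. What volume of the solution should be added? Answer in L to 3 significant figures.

12.7 L

Volume: 234,000 US gal × 3.785 L/gal = 885,690 L.
[OCl⁻]/[HOCl] = 10^(pH − pKa) = 10^(7.55 − 7.58) = 0.9333; fraction as HOCl = 1/(1 + 0.9333) = 0.5173.
Free chlorine required for 1.55 ppm HOCl: 1.55 / 0.5173 = 2.997 ppm.
FC to add: 2.997 − 0.7 = 2.297 mg/L as Cl₂.
Cl₂ equivalent: 2.297 mg/L × 885,690 L = 2034 g.
Product at 14.3% available Cl: 2034 / 0.143 = 14,220 g.
Volume: 14,220 g ÷ 1.12 g/mL = 12,700 mL.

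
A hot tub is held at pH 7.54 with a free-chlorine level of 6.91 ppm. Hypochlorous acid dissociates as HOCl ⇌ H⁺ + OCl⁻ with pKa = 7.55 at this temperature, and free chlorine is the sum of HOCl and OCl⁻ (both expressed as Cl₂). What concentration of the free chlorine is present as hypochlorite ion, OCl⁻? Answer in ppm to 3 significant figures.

3.42 ppm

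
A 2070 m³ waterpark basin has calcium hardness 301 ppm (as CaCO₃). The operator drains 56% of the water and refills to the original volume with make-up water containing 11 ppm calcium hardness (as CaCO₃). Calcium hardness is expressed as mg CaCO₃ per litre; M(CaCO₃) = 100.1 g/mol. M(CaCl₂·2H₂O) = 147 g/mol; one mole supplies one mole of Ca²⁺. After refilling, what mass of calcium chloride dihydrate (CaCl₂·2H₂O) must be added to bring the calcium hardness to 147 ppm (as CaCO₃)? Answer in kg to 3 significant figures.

Volume: 2070 m³ = 2,070,000 L.
After draining 56% and refilling: 301 × 0.44 + 11 × 0.56 = 138.6 ppm.
Deficit to target: 147 − 138.6 = 8.4 mg/L.
As CaCO₃: 8.4 mg/L × 2,070,000 L = 17,390 g; ÷ 100.1 = 173.7 mol Ca²⁺.
Mass: 173.7 × 147 = 25,530 g.

25.5 kg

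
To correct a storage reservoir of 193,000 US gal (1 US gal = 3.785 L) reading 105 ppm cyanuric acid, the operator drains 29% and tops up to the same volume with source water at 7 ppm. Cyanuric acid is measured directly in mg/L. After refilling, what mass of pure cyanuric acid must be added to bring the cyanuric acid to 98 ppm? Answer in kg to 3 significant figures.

Volume: 193,000 US gal × 3.785 L/gal = 730,505 L.
After draining 29% and refilling: 105 × 0.71 + 7 × 0.29 = 76.58 ppm.
Deficit to target: 98 − 76.58 = 21.42 mg/L.
Mass: 21.42 mg/L × 730,505 L = 15,650 g cyanuric acid.

15.6 kg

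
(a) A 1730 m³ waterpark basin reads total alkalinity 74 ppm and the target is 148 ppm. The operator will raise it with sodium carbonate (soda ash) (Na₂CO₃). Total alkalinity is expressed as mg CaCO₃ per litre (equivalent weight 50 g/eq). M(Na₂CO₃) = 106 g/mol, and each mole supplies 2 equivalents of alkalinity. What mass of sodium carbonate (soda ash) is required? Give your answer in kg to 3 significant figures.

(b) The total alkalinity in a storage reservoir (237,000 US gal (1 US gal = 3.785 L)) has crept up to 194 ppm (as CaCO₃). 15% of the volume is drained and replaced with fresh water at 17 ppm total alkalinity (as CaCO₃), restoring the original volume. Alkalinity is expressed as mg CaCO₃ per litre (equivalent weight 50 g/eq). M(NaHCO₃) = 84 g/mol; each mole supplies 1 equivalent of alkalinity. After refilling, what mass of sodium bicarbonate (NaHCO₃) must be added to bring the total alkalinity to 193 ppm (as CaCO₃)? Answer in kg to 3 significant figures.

(a) 136 kg; (b) 38.5 kg

(a) Volume: 1730 m³ = 1,730,000 L.
(a) Alkalinity to add: (148 − 74) = 74 mg/L as CaCO₃ × 1,730,000 L = 128,000 g as CaCO₃.
(a) Equivalents: 128,000 g ÷ 50 g/eq = 2560 eq.
(a) Each mole of Na₂CO₃ supplies 2 eq, so 2560 / 2 = 1280 mol.
(a) Mass: 1280 mol × 106 g/mol = 135,700 g.

(b) Volume: 237,000 US gal × 3.785 L/gal = 897,045 L.
(b) After draining 15% and refilling: 194 × 0.85 + 17 × 0.15 = 167.45 ppm.
(b) Deficit to target: 193 − 167.45 = 25.55 mg/L.
(b) As CaCO₃: 25.55 mg/L × 897,045 L = 22,920 g; ÷ 50 g/eq ÷ 1 = 458.4 mol NaHCO₃.
(b) Mass: 458.4 × 84 = 38,500 g.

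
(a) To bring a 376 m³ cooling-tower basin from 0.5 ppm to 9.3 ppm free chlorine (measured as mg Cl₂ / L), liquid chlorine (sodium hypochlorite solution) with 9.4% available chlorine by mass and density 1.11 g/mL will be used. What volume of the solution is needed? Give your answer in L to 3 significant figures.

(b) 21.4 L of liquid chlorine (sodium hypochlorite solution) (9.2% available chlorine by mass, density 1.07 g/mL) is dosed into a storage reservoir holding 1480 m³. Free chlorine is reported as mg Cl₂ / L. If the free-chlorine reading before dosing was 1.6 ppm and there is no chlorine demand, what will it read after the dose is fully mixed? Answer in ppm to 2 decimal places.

(a) 31.7 L; (b) 3.02 ppm

(a) Volume: 376 m³ = 376,000 L.
(a) Chlorine deficit: 9.3 − 0.5 = 8.8 ppm = 8.8 mg/L as Cl₂.
(a) Cl₂ equivalent needed: 8.8 mg/L × 376,000 L = 3,309,000 mg = 3309 g.
(a) Product at 9.4% available chlorine: 3309 / 0.094 = 35,200 g.
(a) Volume at density 1.11 g/mL: 35,200 g ÷ 1.11 g/mL = 31,710 mL.

(b) Volume: 1480 m³ = 1,480,000 L.
(b) Mass of solution: 21.4 L × 1000 mL/L × 1.07 g/mL = 22,900 g.
(b) Available chlorine delivered: 22,900 g × 0.092 = 2107 g as Cl₂.
(b) Concentration rise: 2107 g / 1,480,000 L = 1.423 mg/L = 1.42 ppm.
(b) Final FC: 1.6 + 1.42 = 3.02 ppm.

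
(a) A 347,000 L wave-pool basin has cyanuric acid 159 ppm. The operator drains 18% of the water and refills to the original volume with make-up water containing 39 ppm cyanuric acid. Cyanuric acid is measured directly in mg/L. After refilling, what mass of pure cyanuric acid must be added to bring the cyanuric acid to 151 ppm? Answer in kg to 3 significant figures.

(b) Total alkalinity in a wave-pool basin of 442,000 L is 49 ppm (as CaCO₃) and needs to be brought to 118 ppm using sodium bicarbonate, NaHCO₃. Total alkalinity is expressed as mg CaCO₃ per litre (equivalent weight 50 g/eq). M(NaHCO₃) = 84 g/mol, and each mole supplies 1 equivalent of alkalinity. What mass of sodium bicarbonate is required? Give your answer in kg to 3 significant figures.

(a) 4.72 kg; (b) 51.2 kg

(a) After draining 18% and refilling: 159 × 0.82 + 39 × 0.18 = 137.4 ppm.
(a) Deficit to target: 151 − 137.4 = 13.6 mg/L.
(a) Mass: 13.6 mg/L × 347,000 L = 4719 g cyanuric acid.

(b) Alkalinity to add: (118 − 49) = 69 mg/L as CaCO₃ × 442,000 L = 30,500 g as CaCO₃.
(b) Equivalents: 30,500 g ÷ 50 g/eq = 610 eq.
(b) NaHCO₃ supplies 1 eq per mole → 610 mol.
(b) Mass: 610 mol × 84 g/mol = 51,240 g.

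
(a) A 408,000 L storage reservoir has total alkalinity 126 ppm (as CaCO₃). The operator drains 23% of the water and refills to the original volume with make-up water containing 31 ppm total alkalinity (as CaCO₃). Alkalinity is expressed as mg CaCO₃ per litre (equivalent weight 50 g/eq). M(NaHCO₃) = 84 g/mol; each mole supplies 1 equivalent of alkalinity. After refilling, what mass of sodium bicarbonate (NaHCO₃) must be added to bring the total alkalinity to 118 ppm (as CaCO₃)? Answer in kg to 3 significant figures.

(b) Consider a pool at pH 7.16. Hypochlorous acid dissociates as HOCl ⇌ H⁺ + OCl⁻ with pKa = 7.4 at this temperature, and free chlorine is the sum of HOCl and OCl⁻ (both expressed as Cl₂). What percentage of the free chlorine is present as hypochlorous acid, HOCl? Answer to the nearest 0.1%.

(a) 9.49 kg; (b) 63.5%

(a) After draining 23% and refilling: 126 × 0.77 + 31 × 0.23 = 104.15 ppm.
(a) Deficit to target: 118 − 104.15 = 13.85 mg/L.
(a) As CaCO₃: 13.85 mg/L × 408,000 L = 5651 g; ÷ 50 g/eq ÷ 1 = 113 mol NaHCO₃.
(a) Mass: 113 × 84 = 9493 g.

(b) [OCl⁻]/[HOCl] = 10^(pH − pKa) = 10^(7.16 − 7.4) = 10^-0.24 = 0.5754.
(b) Fraction as HOCl = 1 / (1 + 0.5754) = 0.6347.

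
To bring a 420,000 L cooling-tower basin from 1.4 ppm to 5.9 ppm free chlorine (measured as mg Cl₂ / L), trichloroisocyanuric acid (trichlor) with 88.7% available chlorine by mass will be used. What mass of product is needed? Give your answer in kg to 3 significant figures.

2.13 kg

Chlorine deficit: 5.9 − 1.4 = 4.5 ppm = 4.5 mg/L as Cl₂.
Cl₂ equivalent needed: 4.5 mg/L × 420,000 L = 1,890,000 mg = 1890 g.
Product at 88.7% available chlorine: 1890 / 0.887 = 2131 g.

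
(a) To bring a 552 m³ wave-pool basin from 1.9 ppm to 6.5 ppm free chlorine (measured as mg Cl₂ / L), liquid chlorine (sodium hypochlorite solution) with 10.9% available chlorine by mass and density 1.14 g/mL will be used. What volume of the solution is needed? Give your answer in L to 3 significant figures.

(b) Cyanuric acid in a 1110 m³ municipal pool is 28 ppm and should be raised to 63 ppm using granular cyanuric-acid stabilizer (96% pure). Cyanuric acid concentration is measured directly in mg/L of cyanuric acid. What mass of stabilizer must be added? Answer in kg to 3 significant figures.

(a) Volume: 552 m³ = 552,000 L.
(a) Chlorine deficit: 6.5 − 1.9 = 4.6 ppm = 4.6 mg/L as Cl₂.
(a) Cl₂ equivalent needed: 4.6 mg/L × 552,000 L = 2,539,000 mg = 2539 g.
(a) Product at 10.9% available chlorine: 2539 / 0.109 = 23,300 g.
(a) Volume at density 1.14 g/mL: 23,300 g ÷ 1.14 g/mL = 20,430 mL.

(b) Volume: 1110 m³ = 1,110,000 L.
(b) CYA to add: (63 − 28) = 35 mg/L × 1,110,000 L = 38,850 g cyanuric acid.
(b) At 96% purity: 38,850 / 0.96 = 40,470 g product.

(a) 20.4 L; (b) 40.5 kg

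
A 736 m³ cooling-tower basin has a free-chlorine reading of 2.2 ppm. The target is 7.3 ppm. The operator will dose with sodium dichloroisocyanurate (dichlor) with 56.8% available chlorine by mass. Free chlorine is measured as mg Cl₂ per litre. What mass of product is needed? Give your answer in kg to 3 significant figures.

6.61 kg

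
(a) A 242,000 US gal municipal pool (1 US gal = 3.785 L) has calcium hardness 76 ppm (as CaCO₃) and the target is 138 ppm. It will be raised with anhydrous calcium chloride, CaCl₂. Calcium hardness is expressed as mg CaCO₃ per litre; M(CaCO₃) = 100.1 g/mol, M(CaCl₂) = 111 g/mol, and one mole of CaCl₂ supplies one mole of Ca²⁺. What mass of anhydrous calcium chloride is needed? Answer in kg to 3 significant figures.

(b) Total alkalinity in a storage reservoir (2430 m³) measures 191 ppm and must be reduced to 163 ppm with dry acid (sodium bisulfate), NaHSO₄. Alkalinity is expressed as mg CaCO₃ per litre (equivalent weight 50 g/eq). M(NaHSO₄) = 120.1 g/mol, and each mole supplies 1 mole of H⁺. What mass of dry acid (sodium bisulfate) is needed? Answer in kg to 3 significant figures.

(a) 63.0 kg; (b) 163 kg

(a) Volume: 242,000 US gal × 3.785 L/gal = 915,970 L.
(a) Hardness to add: (138 − 76) = 62 mg/L as CaCO₃ × 915,970 L = 56,790 g as CaCO₃.
(a) Moles of Ca²⁺ (1 mol Ca²⁺ ≡ 1 mol CaCO₃): 56,790 / 100.1 g/mol = 567.3 mol.
(a) Mass of CaCl₂: 567.3 × 111 = 62,970 g.

(b) Volume: 2430 m³ = 2,430,000 L.
(b) Alkalinity to neutralize: (191 − 163) = 28 mg/L as CaCO₃ × 2,430,000 L = 68,040 g as CaCO₃.
(b) Equivalents of H⁺ required: 68,040 ÷ 50 g/eq = 1361 eq = 1361 mol NaHSO₄.
(b) Mass of NaHSO₄: 1361 × 120.1 = 163,400 g.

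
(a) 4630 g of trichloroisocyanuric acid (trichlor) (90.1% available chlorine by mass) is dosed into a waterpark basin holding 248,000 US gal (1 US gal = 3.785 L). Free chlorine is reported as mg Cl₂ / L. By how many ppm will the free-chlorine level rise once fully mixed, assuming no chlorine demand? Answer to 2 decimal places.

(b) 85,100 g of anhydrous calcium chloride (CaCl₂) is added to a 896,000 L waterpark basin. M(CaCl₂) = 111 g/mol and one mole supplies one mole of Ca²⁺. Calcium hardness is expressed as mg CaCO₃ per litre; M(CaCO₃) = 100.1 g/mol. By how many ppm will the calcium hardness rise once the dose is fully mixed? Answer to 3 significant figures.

(a) 4.44 ppm; (b) 85.7 ppm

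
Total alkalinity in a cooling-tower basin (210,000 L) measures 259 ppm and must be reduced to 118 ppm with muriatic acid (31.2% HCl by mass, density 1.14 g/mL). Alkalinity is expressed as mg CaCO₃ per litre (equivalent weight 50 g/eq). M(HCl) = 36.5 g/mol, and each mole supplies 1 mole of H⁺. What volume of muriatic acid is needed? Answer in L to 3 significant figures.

60.8 L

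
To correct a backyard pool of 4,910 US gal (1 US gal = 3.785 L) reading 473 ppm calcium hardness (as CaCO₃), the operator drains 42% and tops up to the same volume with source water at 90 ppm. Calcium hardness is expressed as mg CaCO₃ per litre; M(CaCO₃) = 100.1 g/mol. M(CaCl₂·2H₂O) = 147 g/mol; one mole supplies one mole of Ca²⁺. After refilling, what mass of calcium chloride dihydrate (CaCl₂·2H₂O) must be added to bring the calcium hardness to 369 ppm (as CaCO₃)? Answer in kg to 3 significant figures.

1.55 kg

Volume: 4,910 US gal × 3.785 L/gal = 18,584 L.
After draining 42% and refilling: 473 × 0.58 + 90 × 0.42 = 312.14 ppm.
Deficit to target: 369 − 312.14 = 56.86 mg/L.
As CaCO₃: 56.86 mg/L × 18,584 L = 1057 g; ÷ 100.1 = 10.56 mol Ca²⁺.
Mass: 10.56 × 147 = 1552 g.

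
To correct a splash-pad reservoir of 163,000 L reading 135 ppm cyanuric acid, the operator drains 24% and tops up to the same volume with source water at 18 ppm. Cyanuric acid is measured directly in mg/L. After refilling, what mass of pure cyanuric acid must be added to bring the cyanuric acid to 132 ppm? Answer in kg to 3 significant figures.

4.09 kg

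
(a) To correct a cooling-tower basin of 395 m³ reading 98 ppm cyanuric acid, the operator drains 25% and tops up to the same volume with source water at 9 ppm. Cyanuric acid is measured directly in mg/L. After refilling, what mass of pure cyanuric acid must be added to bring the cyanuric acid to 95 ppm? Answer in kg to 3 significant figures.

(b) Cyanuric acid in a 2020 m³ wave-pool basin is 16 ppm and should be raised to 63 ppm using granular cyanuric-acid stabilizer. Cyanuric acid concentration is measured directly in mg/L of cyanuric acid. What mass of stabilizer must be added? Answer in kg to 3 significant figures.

(a) Volume: 395 m³ = 395,000 L.
(a) After draining 25% and refilling: 98 × 0.75 + 9 × 0.25 = 75.75 ppm.
(a) Deficit to target: 95 − 75.75 = 19.25 mg/L.
(a) Mass: 19.25 mg/L × 395,000 L = 7604 g cyanuric acid.

(b) Volume: 2020 m³ = 2,020,000 L.
(b) CYA to add: (63 − 16) = 47 mg/L × 2,020,000 L = 94,940 g cyanuric acid.

(a) 7.60 kg; (b) 94.9 kg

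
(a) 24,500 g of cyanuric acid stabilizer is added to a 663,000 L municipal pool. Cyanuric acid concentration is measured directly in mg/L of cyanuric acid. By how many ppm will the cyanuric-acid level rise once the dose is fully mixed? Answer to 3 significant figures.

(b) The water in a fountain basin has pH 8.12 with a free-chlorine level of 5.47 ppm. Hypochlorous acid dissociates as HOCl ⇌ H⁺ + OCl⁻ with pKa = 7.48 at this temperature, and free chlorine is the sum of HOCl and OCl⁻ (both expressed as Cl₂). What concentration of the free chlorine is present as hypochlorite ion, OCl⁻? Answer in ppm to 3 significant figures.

(a) Rise: 24,500 g / 663,000 L × 1000 = 36.95 mg/L.

(b) [OCl⁻]/[HOCl] = 10^(pH − pKa) = 10^(8.12 − 7.48) = 10^0.64 = 4.365.
(b) Fraction as HOCl = 1 / (1 + 4.365) = 0.1864.
(b) OCl⁻ = (1 − 0.1864) × 5.47 ppm = 4.45 ppm.

(a) 37.0 ppm; (b) 4.45 ppm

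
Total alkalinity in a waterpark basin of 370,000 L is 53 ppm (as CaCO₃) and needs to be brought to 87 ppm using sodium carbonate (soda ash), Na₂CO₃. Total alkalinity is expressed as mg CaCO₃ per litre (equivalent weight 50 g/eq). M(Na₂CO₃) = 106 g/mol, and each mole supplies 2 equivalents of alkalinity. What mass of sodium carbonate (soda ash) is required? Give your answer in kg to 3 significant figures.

13.3 kg

Alkalinity to add: (87 − 53) = 34 mg/L as CaCO₃ × 370,000 L = 12,580 g as CaCO₃.
Equivalents: 12,580 g ÷ 50 g/eq = 251.6 eq.
Each mole of Na₂CO₃ supplies 2 eq, so 251.6 / 2 = 125.8 mol.
Mass: 125.8 mol × 106 g/mol = 13,330 g.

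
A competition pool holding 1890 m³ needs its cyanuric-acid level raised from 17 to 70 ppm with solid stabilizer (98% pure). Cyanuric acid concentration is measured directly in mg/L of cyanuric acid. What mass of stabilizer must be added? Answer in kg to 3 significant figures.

102 kg

Volume: 1890 m³ = 1,890,000 L.
CYA to add: (70 − 17) = 53 mg/L × 1,890,000 L = 100,200 g cyanuric acid.
At 98% purity: 100,200 / 0.98 = 102,200 g product.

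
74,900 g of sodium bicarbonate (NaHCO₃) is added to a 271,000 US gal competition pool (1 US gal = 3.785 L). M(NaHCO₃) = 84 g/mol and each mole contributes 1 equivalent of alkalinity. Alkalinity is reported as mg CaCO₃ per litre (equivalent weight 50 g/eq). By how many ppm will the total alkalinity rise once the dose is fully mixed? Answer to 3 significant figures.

Volume: 271,000 US gal × 3.785 L/gal = 1,025,735 L.
Moles of NaHCO₃: 74,900 g ÷ 84 g/mol = 891.7 mol → 891.7 eq of alkalinity.
As CaCO₃: 891.7 eq × 50 g/eq = 44,580 g.
Rise: 44,580 g / 1,025,735 L × 1000 = 43.46 mg/L.

43.5 ppm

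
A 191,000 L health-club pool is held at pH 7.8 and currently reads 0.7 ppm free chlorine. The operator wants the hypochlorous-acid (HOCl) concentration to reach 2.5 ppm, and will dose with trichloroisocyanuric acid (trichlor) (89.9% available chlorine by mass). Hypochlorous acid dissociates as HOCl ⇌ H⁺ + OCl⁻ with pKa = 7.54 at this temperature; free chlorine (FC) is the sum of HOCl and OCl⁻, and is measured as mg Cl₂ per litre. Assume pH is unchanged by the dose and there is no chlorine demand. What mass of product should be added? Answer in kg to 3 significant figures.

1.35 kg

[OCl⁻]/[HOCl] = 10^(pH − pKa) = 10^(7.8 − 7.54) = 1.82; fraction as HOCl = 1/(1 + 1.82) = 0.3546.
Free chlorine required for 2.5 ppm HOCl: 2.5 / 0.3546 = 7.049 ppm.
FC to add: 7.049 − 0.7 = 6.349 mg/L as Cl₂.
Cl₂ equivalent: 6.349 mg/L × 191,000 L = 1213 g.
Product at 89.9% available Cl: 1213 / 0.899 = 1349 g.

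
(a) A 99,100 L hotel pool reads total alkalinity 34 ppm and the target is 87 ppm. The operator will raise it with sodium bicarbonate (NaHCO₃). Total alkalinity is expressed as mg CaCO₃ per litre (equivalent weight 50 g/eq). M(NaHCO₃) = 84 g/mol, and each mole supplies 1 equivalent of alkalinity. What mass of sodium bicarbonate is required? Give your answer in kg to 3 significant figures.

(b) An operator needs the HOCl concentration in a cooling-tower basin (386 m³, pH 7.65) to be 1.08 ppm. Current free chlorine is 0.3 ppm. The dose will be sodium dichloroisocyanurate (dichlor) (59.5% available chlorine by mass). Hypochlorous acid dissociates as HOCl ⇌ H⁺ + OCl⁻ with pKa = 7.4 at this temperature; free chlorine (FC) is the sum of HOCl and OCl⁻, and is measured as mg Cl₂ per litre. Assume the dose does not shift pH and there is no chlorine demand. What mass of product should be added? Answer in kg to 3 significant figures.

(a) 8.82 kg; (b) 1.75 kg

(a) Alkalinity to add: (87 − 34) = 53 mg/L as CaCO₃ × 99,100 L = 5252 g as CaCO₃.
(a) Equivalents: 5252 g ÷ 50 g/eq = 105 eq.
(a) NaHCO₃ supplies 1 eq per mole → 105 mol.
(a) Mass: 105 mol × 84 g/mol = 8824 g.

(b) Volume: 386 m³ = 386,000 L.
(b) [OCl⁻]/[HOCl] = 10^(pH − pKa) = 10^(7.65 − 7.4) = 1.778; fraction as HOCl = 1/(1 + 1.778) = 0.3599.
(b) Free chlorine required for 1.08 ppm HOCl: 1.08 / 0.3599 = 3.001 ppm.
(b) FC to add: 3.001 − 0.3 = 2.701 mg/L as Cl₂.
(b) Cl₂ equivalent: 2.701 mg/L × 386,000 L = 1042 g.
(b) Product at 59.5% available Cl: 1042 / 0.595 = 1752 g.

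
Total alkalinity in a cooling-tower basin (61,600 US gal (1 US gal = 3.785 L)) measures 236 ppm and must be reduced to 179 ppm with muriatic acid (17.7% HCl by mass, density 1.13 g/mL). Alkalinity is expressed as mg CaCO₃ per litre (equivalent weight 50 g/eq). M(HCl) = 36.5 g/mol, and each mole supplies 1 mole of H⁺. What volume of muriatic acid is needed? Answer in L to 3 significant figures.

48.5 L

Volume: 61,600 US gal × 3.785 L/gal = 233,156 L.
Alkalinity to neutralize: (236 − 179) = 57 mg/L as CaCO₃ × 233,156 L = 13,290 g as CaCO₃.
Equivalents of H⁺ required: 13,290 ÷ 50 g/eq = 265.8 eq = 265.8 mol HCl.
Mass of HCl: 265.8 × 36.5 = 9702 g.
Mass of 17.7% solution: 9702 / 0.177 = 54,810 g.
Volume: 54,810 g ÷ 1.13 g/mL = 48,510 mL.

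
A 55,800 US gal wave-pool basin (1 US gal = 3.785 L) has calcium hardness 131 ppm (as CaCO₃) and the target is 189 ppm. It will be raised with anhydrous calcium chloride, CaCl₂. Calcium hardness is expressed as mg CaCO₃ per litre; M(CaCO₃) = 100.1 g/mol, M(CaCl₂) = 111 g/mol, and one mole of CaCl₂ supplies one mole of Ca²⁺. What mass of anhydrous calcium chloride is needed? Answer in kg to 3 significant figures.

13.6 kg

Volume: 55,800 US gal × 3.785 L/gal = 211,203 L.
Hardness to add: (189 − 131) = 58 mg/L as CaCO₃ × 211,203 L = 12,250 g as CaCO₃.
Moles of Ca²⁺ (1 mol Ca²⁺ ≡ 1 mol CaCO₃): 12,250 / 100.1 g/mol = 122.4 mol.
Mass of CaCl₂: 122.4 × 111 = 13,580 g.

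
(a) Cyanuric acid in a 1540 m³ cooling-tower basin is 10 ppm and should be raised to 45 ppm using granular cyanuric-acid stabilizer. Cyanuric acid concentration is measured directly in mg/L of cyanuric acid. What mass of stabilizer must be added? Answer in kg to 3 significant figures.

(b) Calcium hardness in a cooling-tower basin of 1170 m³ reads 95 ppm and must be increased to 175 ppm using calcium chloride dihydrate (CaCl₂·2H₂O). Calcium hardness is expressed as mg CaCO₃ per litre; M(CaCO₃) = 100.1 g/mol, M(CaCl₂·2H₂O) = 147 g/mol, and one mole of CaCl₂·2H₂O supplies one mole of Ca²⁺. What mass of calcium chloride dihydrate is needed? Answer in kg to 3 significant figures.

(a) Volume: 1540 m³ = 1,540,000 L.
(a) CYA to add: (45 − 10) = 35 mg/L × 1,540,000 L = 53,900 g cyanuric acid.

(b) Volume: 1170 m³ = 1,170,000 L.
(b) Hardness to add: (175 − 95) = 80 mg/L as CaCO₃ × 1,170,000 L = 93,600 g as CaCO₃.
(b) Moles of Ca²⁺ (1 mol Ca²⁺ ≡ 1 mol CaCO₃): 93,600 / 100.1 g/mol = 935.1 mol.
(b) Mass of CaCl₂·2H₂O: 935.1 × 147 = 137,500 g.

(a) 53.9 kg; (b) 137 kg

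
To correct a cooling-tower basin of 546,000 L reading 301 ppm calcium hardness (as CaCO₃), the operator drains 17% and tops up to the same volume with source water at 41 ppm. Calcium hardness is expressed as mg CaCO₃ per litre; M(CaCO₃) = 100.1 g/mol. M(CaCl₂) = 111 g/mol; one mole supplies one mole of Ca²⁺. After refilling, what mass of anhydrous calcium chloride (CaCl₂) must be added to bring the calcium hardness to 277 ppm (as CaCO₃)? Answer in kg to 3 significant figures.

After draining 17% and refilling: 301 × 0.83 + 41 × 0.17 = 256.8 ppm.
Deficit to target: 277 − 256.8 = 20.2 mg/L.
As CaCO₃: 20.2 mg/L × 546,000 L = 11,030 g; ÷ 100.1 = 110.2 mol Ca²⁺.
Mass: 110.2 × 111 = 12,230 g.

12.2 kg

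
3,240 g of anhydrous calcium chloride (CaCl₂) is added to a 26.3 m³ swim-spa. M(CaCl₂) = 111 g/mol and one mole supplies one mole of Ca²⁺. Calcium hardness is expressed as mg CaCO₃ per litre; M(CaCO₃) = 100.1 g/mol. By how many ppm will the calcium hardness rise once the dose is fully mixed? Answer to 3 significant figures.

Volume: 26.3 m³ = 26,300 L.
Moles of Ca²⁺: 3,240 g ÷ 111 g/mol = 29.19 mol.
As CaCO₃: 29.19 mol × 100.1 g/mol = 2922 g.
Rise: 2922 g / 26,300 L × 1000 = 111.1 mg/L.

111 ppm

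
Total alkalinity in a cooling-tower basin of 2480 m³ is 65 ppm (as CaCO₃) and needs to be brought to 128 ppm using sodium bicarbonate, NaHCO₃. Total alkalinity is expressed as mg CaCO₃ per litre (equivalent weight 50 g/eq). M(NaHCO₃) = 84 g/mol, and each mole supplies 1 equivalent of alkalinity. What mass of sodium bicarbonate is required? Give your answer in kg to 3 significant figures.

262 kg

Volume: 2480 m³ = 2,480,000 L.
Alkalinity to add: (128 − 65) = 63 mg/L as CaCO₃ × 2,480,000 L = 156,200 g as CaCO₃.
Equivalents: 156,200 g ÷ 50 g/eq = 3125 eq.
NaHCO₃ supplies 1 eq per mole → 3125 mol.
Mass: 3125 mol × 84 g/mol = 262,500 g.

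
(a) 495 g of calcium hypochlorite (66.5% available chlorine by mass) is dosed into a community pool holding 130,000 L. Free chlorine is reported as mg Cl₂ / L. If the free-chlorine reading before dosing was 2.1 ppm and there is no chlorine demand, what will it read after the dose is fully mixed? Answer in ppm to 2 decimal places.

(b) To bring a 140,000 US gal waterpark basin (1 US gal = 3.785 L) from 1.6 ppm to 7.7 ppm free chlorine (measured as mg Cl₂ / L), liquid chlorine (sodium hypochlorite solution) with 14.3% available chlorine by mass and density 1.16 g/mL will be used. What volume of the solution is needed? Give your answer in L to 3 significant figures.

(a) 4.63 ppm; (b) 19.5 L

(a) Available chlorine delivered: 495 g × 0.665 = 329.2 g as Cl₂.
(a) Concentration rise: 329.2 g / 130,000 L = 2.532 mg/L = 2.53 ppm.
(a) Final FC: 2.1 + 2.53 = 4.63 ppm.

(b) Volume: 140,000 US gal × 3.785 L/gal = 529,900 L.
(b) Chlorine deficit: 7.7 − 1.6 = 6.1 ppm = 6.1 mg/L as Cl₂.
(b) Cl₂ equivalent needed: 6.1 mg/L × 529,900 L = 3,232,000 mg = 3232 g.
(b) Product at 14.3% available chlorine: 3232 / 0.143 = 22,600 g.
(b) Volume at density 1.16 g/mL: 22,600 g ÷ 1.16 g/mL = 19,490 mL.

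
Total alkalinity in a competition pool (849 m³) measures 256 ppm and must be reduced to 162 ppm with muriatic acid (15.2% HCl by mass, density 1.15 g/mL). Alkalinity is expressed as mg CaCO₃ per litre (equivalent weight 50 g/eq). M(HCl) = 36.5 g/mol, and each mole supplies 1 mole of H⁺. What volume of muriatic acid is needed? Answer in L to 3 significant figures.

333 L

Volume: 849 m³ = 849,000 L.
Alkalinity to neutralize: (256 − 162) = 94 mg/L as CaCO₃ × 849,000 L = 79,810 g as CaCO₃.
Equivalents of H⁺ required: 79,810 ÷ 50 g/eq = 1596 eq = 1596 mol HCl.
Mass of HCl: 1596 × 36.5 = 58,260 g.
Mass of 15.2% solution: 58,260 / 0.152 = 383,300 g.
Volume: 383,300 g ÷ 1.15 g/mL = 333,300 mL.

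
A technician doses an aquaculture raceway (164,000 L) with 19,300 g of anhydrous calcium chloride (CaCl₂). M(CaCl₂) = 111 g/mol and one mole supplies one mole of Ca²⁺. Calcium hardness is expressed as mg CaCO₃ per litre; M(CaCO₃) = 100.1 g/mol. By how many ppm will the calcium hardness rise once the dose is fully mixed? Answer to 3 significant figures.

106 ppm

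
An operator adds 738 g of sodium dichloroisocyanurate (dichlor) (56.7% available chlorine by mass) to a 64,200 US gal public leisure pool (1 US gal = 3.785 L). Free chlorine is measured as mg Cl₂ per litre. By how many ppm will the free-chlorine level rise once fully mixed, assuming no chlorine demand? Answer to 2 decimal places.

1.72 ppm

Volume: 64,200 US gal × 3.785 L/gal = 242,997 L.
Available chlorine delivered: 738 g × 0.567 = 418.4 g as Cl₂.
Concentration rise: 418.4 g / 242,997 L = 1.722 mg/L = 1.72 ppm.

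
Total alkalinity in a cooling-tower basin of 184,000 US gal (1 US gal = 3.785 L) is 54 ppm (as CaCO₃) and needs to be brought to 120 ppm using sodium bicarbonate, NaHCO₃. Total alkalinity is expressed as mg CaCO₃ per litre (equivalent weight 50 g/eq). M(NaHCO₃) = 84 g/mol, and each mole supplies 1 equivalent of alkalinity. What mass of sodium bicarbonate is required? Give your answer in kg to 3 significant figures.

77.2 kg

Volume: 184,000 US gal × 3.785 L/gal = 696,440 L.
Alkalinity to add: (120 − 54) = 66 mg/L as CaCO₃ × 696,440 L = 45,970 g as CaCO₃.
Equivalents: 45,970 g ÷ 50 g/eq = 919.3 eq.
NaHCO₃ supplies 1 eq per mole → 919.3 mol.
Mass: 919.3 mol × 84 g/mol = 77,220 g.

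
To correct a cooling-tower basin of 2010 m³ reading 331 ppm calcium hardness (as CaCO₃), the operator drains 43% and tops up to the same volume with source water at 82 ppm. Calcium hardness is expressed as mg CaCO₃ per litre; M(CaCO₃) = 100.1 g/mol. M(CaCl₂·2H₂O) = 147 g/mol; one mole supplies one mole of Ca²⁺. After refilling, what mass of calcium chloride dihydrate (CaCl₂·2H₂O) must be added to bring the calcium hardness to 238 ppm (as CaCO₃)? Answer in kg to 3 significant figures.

41.5 kg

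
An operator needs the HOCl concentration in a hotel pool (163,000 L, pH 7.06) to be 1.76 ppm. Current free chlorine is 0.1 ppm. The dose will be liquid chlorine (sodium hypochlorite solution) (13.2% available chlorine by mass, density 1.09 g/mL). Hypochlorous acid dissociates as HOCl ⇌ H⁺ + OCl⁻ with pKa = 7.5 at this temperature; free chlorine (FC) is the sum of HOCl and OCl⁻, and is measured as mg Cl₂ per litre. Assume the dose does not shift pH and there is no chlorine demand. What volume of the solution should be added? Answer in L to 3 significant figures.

[OCl⁻]/[HOCl] = 10^(pH − pKa) = 10^(7.06 − 7.5) = 0.3631; fraction as HOCl = 1/(1 + 0.3631) = 0.7336.
Free chlorine required for 1.76 ppm HOCl: 1.76 / 0.7336 = 2.399 ppm.
FC to add: 2.399 − 0.1 = 2.299 mg/L as Cl₂.
Cl₂ equivalent: 2.299 mg/L × 163,000 L = 374.7 g.
Product at 13.2% available Cl: 374.7 / 0.132 = 2839 g.
Volume: 2839 g ÷ 1.09 g/mL = 2605 mL.

2.60 L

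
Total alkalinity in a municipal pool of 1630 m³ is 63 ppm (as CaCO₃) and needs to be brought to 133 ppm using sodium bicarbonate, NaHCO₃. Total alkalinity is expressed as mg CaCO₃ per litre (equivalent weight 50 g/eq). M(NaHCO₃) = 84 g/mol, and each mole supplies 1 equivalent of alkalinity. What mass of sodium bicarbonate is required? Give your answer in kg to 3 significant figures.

192 kg

Volume: 1630 m³ = 1,630,000 L.
Alkalinity to add: (133 − 63) = 70 mg/L as CaCO₃ × 1,630,000 L = 114,100 g as CaCO₃.
Equivalents: 114,100 g ÷ 50 g/eq = 2282 eq.
NaHCO₃ supplies 1 eq per mole → 2282 mol.
Mass: 2282 mol × 84 g/mol = 191,700 g.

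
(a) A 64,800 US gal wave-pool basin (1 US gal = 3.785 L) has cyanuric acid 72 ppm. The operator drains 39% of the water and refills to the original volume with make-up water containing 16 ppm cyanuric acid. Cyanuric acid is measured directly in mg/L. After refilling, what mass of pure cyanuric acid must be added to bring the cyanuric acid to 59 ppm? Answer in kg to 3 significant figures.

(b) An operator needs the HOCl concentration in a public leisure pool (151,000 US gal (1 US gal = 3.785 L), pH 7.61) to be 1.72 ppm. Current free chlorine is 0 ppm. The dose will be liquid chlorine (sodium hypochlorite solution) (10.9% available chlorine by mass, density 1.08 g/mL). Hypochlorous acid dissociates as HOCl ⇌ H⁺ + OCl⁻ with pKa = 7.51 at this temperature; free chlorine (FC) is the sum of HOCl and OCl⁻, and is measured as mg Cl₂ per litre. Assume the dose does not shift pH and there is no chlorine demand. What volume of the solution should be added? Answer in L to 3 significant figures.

(a) Volume: 64,800 US gal × 3.785 L/gal = 245,268 L.
(a) After draining 39% and refilling: 72 × 0.61 + 16 × 0.39 = 50.16 ppm.
(a) Deficit to target: 59 − 50.16 = 8.84 mg/L.
(a) Mass: 8.84 mg/L × 245,268 L = 2168 g cyanuric acid.

(b) Volume: 151,000 US gal × 3.785 L/gal = 571,535 L.
(b) [OCl⁻]/[HOCl] = 10^(pH − pKa) = 10^(7.61 − 7.51) = 1.259; fraction as HOCl = 1/(1 + 1.259) = 0.4427.
(b) Free chlorine required for 1.72 ppm HOCl: 1.72 / 0.4427 = 3.885 ppm.
(b) FC to add: 3.885 − 0 = 3.885 mg/L as Cl₂.
(b) Cl₂ equivalent: 3.885 mg/L × 571,535 L = 2221 g.
(b) Product at 10.9% available Cl: 2221 / 0.109 = 20,370 g.
(b) Volume: 20,370 g ÷ 1.08 g/mL = 18,860 mL.

(a) 2.17 kg; (b) 18.9 L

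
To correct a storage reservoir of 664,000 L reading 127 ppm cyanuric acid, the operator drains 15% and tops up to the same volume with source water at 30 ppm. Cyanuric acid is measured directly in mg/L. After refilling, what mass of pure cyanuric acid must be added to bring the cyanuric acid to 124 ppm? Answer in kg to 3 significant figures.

After draining 15% and refilling: 127 × 0.85 + 30 × 0.15 = 112.45 ppm.
Deficit to target: 124 − 112.45 = 11.55 mg/L.
Mass: 11.55 mg/L × 664,000 L = 7669 g cyanuric acid.

7.67 kg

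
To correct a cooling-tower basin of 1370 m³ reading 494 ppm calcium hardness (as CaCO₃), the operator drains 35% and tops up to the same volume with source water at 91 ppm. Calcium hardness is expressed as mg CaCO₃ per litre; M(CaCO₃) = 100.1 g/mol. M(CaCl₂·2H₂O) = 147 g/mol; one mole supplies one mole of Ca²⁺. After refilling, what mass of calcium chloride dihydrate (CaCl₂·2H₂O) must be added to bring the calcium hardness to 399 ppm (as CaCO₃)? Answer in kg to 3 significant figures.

92.6 kg

Volume: 1370 m³ = 1,370,000 L.
After draining 35% and refilling: 494 × 0.65 + 91 × 0.35 = 352.95 ppm.
Deficit to target: 399 − 352.95 = 46.05 mg/L.
As CaCO₃: 46.05 mg/L × 1,370,000 L = 63,090 g; ÷ 100.1 = 630.3 mol Ca²⁺.
Mass: 630.3 × 147 = 92,650 g.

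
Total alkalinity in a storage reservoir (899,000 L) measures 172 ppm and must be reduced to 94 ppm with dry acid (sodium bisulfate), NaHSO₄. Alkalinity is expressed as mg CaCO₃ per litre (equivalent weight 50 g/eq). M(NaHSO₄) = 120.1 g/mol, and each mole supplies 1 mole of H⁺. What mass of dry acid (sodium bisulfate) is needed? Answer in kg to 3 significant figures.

168 kg

Alkalinity to neutralize: (172 − 94) = 78 mg/L as CaCO₃ × 899,000 L = 70,120 g as CaCO₃.
Equivalents of H⁺ required: 70,120 ÷ 50 g/eq = 1402 eq = 1402 mol NaHSO₄.
Mass of NaHSO₄: 1402 × 120.1 = 168,400 g.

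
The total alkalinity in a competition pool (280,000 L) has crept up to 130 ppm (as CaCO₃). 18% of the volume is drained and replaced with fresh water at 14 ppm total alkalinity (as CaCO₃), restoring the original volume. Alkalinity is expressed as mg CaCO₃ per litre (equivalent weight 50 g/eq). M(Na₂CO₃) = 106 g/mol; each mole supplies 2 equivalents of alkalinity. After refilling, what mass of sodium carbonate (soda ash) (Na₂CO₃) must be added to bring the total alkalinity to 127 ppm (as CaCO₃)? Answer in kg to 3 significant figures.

5.31 kg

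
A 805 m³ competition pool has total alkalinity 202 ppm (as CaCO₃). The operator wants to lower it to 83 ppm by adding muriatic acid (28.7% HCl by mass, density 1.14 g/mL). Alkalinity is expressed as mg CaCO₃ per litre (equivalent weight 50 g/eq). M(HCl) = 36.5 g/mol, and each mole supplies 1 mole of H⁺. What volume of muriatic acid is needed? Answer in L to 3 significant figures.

214 L

Volume: 805 m³ = 805,000 L.
Alkalinity to neutralize: (202 − 83) = 119 mg/L as CaCO₃ × 805,000 L = 95,800 g as CaCO₃.
Equivalents of H⁺ required: 95,800 ÷ 50 g/eq = 1916 eq = 1916 mol HCl.
Mass of HCl: 1916 × 36.5 = 69,930 g.
Mass of 28.7% solution: 69,930 / 0.287 = 243,700 g.
Volume: 243,700 g ÷ 1.14 g/mL = 213,700 mL.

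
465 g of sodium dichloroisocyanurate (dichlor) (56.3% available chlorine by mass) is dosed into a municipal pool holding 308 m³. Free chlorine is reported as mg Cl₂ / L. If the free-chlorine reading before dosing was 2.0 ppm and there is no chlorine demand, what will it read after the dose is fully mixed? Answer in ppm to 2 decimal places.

2.85 ppm

Volume: 308 m³ = 308,000 L.
Available chlorine delivered: 465 g × 0.563 = 261.8 g as Cl₂.
Concentration rise: 261.8 g / 308,000 L = 0.85 mg/L = 0.85 ppm.
Final FC: 2.0 + 0.85 = 2.85 ppm.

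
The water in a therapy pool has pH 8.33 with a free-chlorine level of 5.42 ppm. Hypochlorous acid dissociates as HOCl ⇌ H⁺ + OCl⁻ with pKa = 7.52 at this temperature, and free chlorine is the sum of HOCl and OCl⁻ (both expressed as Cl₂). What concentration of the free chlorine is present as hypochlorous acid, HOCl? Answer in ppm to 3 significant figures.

[OCl⁻]/[HOCl] = 10^(pH − pKa) = 10^(8.33 − 7.52) = 10^0.81 = 6.457.
Fraction as HOCl = 1 / (1 + 6.457) = 0.1341.
HOCl = 0.1341 × 5.42 ppm = 0.7269 ppm.

0.727 ppm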